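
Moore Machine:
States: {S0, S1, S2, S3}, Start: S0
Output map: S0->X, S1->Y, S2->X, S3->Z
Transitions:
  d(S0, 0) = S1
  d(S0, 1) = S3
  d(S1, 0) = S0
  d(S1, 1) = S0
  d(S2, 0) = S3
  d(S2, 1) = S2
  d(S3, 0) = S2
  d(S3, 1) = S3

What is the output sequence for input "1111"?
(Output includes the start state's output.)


Start: S0 (output X)
  --1--> S3 (output Z)
  --1--> S3 (output Z)
  --1--> S3 (output Z)
  --1--> S3 (output Z)

"XZZZZ"


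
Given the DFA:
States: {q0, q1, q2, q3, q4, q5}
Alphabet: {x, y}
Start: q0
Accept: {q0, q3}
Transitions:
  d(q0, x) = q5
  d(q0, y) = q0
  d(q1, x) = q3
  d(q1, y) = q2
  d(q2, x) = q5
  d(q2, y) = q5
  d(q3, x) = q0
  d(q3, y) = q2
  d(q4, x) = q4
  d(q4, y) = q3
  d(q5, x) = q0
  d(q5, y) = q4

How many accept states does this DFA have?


Accept states listed: {q0, q3}
Counting: q0(1) q3(2)

2


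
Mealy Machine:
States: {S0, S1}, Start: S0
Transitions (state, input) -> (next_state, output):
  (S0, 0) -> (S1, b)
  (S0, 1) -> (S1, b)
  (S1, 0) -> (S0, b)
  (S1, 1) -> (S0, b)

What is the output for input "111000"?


Step-by-step:
  (S0, 1) -> (S1, b)
  (S1, 1) -> (S0, b)
  (S0, 1) -> (S1, b)
  (S1, 0) -> (S0, b)
  (S0, 0) -> (S1, b)
  (S1, 0) -> (S0, b)

"bbbbbb"


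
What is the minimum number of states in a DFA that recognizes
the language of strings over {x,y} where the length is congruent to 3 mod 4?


States track (length) mod 4.
Need 4 states: one per remainder 0..3; accept = remainder 3.

4


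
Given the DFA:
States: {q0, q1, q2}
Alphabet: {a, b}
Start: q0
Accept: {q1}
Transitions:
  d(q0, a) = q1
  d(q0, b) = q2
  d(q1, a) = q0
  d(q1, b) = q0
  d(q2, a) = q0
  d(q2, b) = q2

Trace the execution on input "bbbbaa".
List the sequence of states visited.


Input: bbbbaa
d(q0, b) = q2
d(q2, b) = q2
d(q2, b) = q2
d(q2, b) = q2
d(q2, a) = q0
d(q0, a) = q1


q0 -> q2 -> q2 -> q2 -> q2 -> q0 -> q1


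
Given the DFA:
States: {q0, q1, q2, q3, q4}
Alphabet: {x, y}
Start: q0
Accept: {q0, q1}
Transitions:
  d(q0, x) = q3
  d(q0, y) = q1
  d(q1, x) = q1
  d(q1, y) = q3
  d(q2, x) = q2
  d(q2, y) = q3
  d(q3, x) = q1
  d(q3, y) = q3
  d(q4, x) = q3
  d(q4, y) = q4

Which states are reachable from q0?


BFS from q0:
  layer 0: {q0}
  layer 1: {q1, q3}

{q0, q1, q3}


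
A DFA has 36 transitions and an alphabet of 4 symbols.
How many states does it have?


Each state has exactly one transition per symbol.
states = transitions / |alphabet| = 36 / 4 = 9

9


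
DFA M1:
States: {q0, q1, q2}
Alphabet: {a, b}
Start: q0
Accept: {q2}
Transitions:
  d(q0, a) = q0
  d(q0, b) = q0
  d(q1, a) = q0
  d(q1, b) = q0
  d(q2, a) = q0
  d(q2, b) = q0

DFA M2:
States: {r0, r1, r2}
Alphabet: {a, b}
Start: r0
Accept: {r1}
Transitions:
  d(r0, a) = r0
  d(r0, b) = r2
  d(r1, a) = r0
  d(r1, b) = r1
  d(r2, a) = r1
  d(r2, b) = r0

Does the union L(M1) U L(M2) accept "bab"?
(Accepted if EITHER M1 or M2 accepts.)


M1: final=q0 accepted=False
M2: final=r1 accepted=True

Yes, union accepts


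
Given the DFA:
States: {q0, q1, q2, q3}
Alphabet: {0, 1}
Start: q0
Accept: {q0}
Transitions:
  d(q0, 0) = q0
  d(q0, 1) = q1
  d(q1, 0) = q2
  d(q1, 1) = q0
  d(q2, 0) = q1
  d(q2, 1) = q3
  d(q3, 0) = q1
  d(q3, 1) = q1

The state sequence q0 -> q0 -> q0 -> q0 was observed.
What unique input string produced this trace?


Trace back each transition to find the symbol:
  q0 --[0]--> q0
  q0 --[0]--> q0
  q0 --[0]--> q0

"000"


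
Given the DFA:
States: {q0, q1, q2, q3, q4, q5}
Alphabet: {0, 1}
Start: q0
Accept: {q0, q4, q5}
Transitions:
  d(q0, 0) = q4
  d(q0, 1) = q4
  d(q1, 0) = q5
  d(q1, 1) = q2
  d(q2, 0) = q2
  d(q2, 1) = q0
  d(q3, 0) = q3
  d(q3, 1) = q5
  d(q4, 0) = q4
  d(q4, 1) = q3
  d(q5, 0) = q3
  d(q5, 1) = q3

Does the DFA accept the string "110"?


Trace: q0 -> q4 -> q3 -> q3
Final state: q3
Accept states: {q0, q4, q5}

No, rejected (final state q3 is not an accept state)


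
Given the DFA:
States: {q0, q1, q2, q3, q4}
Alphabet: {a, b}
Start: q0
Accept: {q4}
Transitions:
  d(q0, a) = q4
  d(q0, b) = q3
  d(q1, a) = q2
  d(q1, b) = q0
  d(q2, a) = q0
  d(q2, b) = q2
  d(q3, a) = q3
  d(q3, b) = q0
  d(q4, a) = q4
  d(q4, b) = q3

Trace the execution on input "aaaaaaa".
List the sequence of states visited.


Input: aaaaaaa
d(q0, a) = q4
d(q4, a) = q4
d(q4, a) = q4
d(q4, a) = q4
d(q4, a) = q4
d(q4, a) = q4
d(q4, a) = q4


q0 -> q4 -> q4 -> q4 -> q4 -> q4 -> q4 -> q4


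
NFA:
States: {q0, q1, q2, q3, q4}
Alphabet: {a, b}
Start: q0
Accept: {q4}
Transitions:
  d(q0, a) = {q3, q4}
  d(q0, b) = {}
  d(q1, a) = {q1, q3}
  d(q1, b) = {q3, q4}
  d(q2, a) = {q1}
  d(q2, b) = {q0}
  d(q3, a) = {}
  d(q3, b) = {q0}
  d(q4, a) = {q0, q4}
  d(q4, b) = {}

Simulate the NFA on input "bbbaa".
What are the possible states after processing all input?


Start: {q0}
  --b--> {}
  --b--> {}
  --b--> {}
  --a--> {}
  --a--> {}

{} (empty set, no valid transitions)


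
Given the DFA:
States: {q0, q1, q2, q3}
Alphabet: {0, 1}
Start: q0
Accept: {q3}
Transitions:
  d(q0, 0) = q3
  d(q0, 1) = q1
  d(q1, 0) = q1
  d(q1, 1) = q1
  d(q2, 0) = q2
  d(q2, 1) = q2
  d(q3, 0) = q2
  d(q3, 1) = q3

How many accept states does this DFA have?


Accept states listed: {q3}
Counting: q3(1)

1


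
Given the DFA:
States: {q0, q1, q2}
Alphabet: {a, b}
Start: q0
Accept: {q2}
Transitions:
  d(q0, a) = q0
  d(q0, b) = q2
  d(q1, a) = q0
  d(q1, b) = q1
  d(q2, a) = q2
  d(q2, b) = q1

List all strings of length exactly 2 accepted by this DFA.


All strings of length 2: 4 total
Accepted: 2

"ab", "ba"


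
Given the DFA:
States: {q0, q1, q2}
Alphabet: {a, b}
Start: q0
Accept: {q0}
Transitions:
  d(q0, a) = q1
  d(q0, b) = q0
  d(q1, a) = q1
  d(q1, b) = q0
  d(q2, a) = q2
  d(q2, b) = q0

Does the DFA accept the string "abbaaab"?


Trace: q0 -> q1 -> q0 -> q0 -> q1 -> q1 -> q1 -> q0
Final state: q0
Accept states: {q0}

Yes, accepted (final state q0 is an accept state)


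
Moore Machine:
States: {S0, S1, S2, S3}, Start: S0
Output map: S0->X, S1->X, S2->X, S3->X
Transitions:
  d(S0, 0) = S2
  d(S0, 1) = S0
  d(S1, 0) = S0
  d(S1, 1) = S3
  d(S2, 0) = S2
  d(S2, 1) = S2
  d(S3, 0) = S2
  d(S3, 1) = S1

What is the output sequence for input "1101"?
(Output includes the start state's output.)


Start: S0 (output X)
  --1--> S0 (output X)
  --1--> S0 (output X)
  --0--> S2 (output X)
  --1--> S2 (output X)

"XXXXX"


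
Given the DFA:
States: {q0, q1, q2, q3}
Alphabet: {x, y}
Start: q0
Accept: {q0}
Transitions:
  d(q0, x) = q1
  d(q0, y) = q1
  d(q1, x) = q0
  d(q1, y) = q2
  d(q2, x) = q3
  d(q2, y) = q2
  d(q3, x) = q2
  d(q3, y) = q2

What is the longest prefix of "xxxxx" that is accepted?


Run the DFA, marking each prefix where the state is accepting:
  "" -> q0 [accept]
  "x" -> q1 [reject]
  "xx" -> q0 [accept]
  "xxx" -> q1 [reject]
  "xxxx" -> q0 [accept]
  "xxxxx" -> q1 [reject]

"xxxx"


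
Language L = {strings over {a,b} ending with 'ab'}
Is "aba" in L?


last two symbols = 'ba'

No, "aba" is not in L


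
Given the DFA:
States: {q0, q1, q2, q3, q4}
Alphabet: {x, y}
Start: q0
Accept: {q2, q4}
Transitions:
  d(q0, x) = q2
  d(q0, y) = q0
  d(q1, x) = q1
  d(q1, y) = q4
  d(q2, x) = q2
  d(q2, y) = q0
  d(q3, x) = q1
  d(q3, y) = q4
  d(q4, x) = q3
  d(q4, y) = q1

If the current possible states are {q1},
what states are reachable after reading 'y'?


Apply transition on 'y' from each current state:
  d(q1, y) = q4

{q4}


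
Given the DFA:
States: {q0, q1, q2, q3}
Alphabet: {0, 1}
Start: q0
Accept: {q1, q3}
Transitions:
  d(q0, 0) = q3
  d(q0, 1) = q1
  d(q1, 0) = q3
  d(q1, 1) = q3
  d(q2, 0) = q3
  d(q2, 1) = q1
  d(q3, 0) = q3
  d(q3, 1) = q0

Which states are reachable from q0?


BFS from q0:
  layer 0: {q0}
  layer 1: {q1, q3}

{q0, q1, q3}


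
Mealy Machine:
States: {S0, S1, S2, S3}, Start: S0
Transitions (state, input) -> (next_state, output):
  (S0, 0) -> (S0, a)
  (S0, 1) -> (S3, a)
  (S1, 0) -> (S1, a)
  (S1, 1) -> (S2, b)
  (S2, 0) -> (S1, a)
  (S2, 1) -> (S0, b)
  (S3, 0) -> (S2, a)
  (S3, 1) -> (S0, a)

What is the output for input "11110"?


Step-by-step:
  (S0, 1) -> (S3, a)
  (S3, 1) -> (S0, a)
  (S0, 1) -> (S3, a)
  (S3, 1) -> (S0, a)
  (S0, 0) -> (S0, a)

"aaaaa"


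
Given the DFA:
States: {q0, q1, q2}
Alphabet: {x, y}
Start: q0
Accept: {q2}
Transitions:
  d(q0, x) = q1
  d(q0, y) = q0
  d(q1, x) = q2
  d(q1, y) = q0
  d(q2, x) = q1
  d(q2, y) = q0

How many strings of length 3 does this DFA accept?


Enumerating all length-3 strings:
  "xxx" -> q1 [reject]
  "xxy" -> q0 [reject]
  "xyx" -> q1 [reject]
  "xyy" -> q0 [reject]
  "yxx" -> q2 [accept]
  "yxy" -> q0 [reject]
  "yyx" -> q1 [reject]
  "yyy" -> q0 [reject]

1 out of 8


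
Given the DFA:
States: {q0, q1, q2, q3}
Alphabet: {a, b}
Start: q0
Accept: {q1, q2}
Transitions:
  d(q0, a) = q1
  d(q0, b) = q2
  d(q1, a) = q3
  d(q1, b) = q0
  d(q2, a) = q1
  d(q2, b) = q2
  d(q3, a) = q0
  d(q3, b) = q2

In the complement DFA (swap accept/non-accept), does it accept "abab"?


Trace: q0 -> q1 -> q0 -> q1 -> q0
Final: q0
Original accept: {q1, q2}
Complement: q0 is not in original accept

Yes, complement accepts (original rejects)


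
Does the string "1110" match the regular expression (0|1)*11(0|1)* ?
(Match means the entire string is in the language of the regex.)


|string| = 4; first = '1'; last = '0'

Yes, "1110" matches (0|1)*11(0|1)*


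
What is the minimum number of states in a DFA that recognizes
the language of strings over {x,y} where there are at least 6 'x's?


States: count = 0, 1, ..., 5, and a final '>= 6' state.
Total: 6 + 1 = 7. Accept = '>= 6' state.

7


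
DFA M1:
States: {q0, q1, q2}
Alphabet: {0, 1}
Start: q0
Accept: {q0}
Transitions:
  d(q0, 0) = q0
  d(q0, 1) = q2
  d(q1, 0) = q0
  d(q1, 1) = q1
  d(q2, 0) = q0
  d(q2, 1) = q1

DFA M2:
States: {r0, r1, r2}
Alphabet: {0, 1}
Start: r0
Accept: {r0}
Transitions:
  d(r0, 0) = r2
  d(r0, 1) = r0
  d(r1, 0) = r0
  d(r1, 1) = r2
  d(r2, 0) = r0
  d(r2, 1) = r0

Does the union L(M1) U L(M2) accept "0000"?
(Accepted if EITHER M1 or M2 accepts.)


M1: final=q0 accepted=True
M2: final=r0 accepted=True

Yes, union accepts


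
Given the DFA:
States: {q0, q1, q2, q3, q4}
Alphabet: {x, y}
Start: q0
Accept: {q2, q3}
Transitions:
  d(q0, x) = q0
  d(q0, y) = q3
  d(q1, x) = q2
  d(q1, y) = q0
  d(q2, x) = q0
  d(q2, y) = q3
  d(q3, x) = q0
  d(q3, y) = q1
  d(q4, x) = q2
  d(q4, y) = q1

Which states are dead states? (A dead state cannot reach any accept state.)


Forward reachability from each state:
  q0 -> reaches accept state q2 (live)
  q1 -> reaches accept state q2 (live)
  q2 -> reaches accept state q2 (live)
  q3 -> reaches accept state q2 (live)
  q4 -> reaches accept state q2 (live)

None (all states can reach an accept state)


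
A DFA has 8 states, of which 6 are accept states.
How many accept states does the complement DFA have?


Complement swaps accept and non-accept states.
8 - 6 = 2

2


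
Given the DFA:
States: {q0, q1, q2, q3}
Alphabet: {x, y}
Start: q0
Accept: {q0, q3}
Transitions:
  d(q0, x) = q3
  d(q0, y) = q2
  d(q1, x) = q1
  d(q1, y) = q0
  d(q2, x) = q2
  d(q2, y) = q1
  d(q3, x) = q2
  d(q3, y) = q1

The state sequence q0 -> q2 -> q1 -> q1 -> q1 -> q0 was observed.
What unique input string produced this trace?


Trace back each transition to find the symbol:
  q0 --[y]--> q2
  q2 --[y]--> q1
  q1 --[x]--> q1
  q1 --[x]--> q1
  q1 --[y]--> q0

"yyxxy"


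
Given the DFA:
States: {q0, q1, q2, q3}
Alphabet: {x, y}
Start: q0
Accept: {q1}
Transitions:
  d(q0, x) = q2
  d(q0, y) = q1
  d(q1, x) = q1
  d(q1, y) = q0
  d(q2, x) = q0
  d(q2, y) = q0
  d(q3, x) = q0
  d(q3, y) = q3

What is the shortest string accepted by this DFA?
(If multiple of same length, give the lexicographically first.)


BFS by string length (lex-first path to each state shown):
  len 0: q0<-""
  len 1: q1<-"y", q2<-"x"
Found accept state at length 1.

"y"


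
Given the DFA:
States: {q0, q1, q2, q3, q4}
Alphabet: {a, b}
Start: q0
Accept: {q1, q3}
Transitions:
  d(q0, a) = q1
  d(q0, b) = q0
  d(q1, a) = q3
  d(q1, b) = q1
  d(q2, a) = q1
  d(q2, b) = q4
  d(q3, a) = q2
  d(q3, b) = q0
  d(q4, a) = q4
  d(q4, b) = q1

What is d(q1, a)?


Looking up transition d(q1, a)

q3


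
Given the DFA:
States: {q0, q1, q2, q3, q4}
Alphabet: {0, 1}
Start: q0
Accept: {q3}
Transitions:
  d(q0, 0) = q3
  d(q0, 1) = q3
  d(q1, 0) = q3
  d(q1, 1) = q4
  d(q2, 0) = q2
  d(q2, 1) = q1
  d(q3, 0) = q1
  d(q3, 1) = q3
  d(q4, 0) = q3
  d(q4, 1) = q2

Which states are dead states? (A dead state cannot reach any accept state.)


Forward reachability from each state:
  q0 -> reaches accept state q3 (live)
  q1 -> reaches accept state q3 (live)
  q2 -> reaches accept state q3 (live)
  q3 -> reaches accept state q3 (live)
  q4 -> reaches accept state q3 (live)

None (all states can reach an accept state)


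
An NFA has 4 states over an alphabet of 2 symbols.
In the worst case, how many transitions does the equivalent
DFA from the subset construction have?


Subset construction: one DFA state per subset of NFA states = 2^4 = 16 states.
Each DFA state has 2 outgoing transitions: 16 * 2 = 32

32


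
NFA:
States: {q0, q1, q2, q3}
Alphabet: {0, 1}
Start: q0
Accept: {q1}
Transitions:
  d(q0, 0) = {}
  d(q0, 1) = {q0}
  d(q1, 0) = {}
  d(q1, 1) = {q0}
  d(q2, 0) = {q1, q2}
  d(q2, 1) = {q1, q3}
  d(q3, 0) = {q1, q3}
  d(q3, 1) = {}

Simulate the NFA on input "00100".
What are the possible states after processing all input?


Start: {q0}
  --0--> {}
  --0--> {}
  --1--> {}
  --0--> {}
  --0--> {}

{} (empty set, no valid transitions)


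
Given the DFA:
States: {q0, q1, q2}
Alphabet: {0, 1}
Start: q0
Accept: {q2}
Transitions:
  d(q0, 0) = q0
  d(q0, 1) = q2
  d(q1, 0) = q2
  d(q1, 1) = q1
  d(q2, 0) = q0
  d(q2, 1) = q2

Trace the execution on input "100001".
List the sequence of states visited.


Input: 100001
d(q0, 1) = q2
d(q2, 0) = q0
d(q0, 0) = q0
d(q0, 0) = q0
d(q0, 0) = q0
d(q0, 1) = q2


q0 -> q2 -> q0 -> q0 -> q0 -> q0 -> q2


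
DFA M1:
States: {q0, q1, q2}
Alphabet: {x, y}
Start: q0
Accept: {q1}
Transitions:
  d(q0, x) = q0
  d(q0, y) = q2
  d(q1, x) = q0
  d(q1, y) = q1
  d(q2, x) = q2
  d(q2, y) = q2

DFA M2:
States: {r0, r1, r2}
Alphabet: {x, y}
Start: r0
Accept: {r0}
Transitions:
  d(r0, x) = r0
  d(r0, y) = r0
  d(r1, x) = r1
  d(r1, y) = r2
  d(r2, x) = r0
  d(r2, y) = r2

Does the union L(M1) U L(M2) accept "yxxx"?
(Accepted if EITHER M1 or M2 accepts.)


M1: final=q2 accepted=False
M2: final=r0 accepted=True

Yes, union accepts


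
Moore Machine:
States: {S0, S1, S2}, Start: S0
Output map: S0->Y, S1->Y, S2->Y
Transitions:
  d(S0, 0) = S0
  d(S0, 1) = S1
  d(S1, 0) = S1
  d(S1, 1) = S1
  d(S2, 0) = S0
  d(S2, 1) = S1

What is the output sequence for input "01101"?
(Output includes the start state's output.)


Start: S0 (output Y)
  --0--> S0 (output Y)
  --1--> S1 (output Y)
  --1--> S1 (output Y)
  --0--> S1 (output Y)
  --1--> S1 (output Y)

"YYYYYY"


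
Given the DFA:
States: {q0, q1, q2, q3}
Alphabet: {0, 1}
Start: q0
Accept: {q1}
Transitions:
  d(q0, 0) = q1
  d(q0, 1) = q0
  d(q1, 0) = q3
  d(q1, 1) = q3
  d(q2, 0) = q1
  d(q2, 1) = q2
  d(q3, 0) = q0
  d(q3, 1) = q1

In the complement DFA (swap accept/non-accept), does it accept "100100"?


Trace: q0 -> q0 -> q1 -> q3 -> q1 -> q3 -> q0
Final: q0
Original accept: {q1}
Complement: q0 is not in original accept

Yes, complement accepts (original rejects)


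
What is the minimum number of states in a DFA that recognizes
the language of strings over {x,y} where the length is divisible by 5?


States track (length) mod 5.
Need 5 states: one per remainder 0..4; accept = remainder 0.

5


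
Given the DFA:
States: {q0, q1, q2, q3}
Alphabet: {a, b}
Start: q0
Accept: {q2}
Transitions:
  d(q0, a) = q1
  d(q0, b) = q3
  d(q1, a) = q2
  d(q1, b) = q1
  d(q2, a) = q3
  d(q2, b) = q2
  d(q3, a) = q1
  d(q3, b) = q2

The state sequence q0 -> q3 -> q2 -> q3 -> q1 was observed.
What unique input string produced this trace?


Trace back each transition to find the symbol:
  q0 --[b]--> q3
  q3 --[b]--> q2
  q2 --[a]--> q3
  q3 --[a]--> q1

"bbaa"


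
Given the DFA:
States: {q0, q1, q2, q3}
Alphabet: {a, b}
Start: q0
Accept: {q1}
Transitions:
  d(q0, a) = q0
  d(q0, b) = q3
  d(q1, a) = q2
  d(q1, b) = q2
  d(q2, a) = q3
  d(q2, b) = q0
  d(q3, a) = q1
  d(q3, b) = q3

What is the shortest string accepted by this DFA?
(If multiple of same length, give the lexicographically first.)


BFS by string length (lex-first path to each state shown):
  len 0: q0<-""
  len 1: q0<-"a", q3<-"b"
  len 2: q0<-"aa", q1<-"ba", q3<-"ab"
Found accept state at length 2.

"ba"


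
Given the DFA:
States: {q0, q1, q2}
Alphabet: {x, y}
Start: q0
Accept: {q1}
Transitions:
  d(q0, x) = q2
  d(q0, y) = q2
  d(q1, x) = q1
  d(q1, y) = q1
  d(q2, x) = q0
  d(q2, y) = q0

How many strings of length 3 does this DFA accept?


Enumerating all length-3 strings:
  "xxx" -> q2 [reject]
  "xxy" -> q2 [reject]
  "xyx" -> q2 [reject]
  "xyy" -> q2 [reject]
  "yxx" -> q2 [reject]
  "yxy" -> q2 [reject]
  "yyx" -> q2 [reject]
  "yyy" -> q2 [reject]

0 out of 8


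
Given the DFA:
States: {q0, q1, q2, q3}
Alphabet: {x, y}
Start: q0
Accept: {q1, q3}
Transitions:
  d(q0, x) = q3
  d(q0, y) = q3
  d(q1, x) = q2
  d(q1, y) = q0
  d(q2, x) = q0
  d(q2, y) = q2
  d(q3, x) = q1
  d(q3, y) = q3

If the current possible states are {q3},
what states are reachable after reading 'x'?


Apply transition on 'x' from each current state:
  d(q3, x) = q1

{q1}


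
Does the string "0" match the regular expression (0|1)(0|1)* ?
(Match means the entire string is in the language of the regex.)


|string| = 1; first = '0'; last = '0'

Yes, "0" matches (0|1)(0|1)*


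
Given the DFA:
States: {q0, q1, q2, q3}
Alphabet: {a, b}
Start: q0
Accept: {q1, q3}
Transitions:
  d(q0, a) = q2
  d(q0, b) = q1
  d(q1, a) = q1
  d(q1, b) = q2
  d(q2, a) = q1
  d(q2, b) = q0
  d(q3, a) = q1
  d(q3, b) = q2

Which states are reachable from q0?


BFS from q0:
  layer 0: {q0}
  layer 1: {q1, q2}

{q0, q1, q2}


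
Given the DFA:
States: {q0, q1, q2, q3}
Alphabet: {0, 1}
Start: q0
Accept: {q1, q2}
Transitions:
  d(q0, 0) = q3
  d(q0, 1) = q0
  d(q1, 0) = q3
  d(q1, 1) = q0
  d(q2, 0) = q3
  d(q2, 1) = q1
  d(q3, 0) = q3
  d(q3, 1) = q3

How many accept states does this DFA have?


Accept states listed: {q1, q2}
Counting: q1(1) q2(2)

2


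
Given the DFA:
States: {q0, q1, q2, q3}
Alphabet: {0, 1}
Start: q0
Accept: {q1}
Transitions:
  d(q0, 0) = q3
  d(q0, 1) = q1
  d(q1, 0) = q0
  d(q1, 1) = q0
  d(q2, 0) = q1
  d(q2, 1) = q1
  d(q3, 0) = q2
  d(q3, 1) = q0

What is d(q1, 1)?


Looking up transition d(q1, 1)

q0


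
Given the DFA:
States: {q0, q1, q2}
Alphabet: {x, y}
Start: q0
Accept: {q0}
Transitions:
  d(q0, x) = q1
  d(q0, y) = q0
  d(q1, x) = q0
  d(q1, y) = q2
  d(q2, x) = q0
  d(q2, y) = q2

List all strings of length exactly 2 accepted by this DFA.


All strings of length 2: 4 total
Accepted: 2

"xx", "yy"


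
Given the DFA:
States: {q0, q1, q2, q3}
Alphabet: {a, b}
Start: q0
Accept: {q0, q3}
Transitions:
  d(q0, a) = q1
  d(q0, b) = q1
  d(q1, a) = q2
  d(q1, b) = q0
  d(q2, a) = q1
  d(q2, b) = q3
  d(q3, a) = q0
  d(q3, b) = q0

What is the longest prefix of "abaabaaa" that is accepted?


Run the DFA, marking each prefix where the state is accepting:
  "" -> q0 [accept]
  "a" -> q1 [reject]
  "ab" -> q0 [accept]
  "aba" -> q1 [reject]
  "abaa" -> q2 [reject]
  "abaab" -> q3 [accept]
  "abaaba" -> q0 [accept]
  "abaabaa" -> q1 [reject]
  "abaabaaa" -> q2 [reject]

"abaaba"


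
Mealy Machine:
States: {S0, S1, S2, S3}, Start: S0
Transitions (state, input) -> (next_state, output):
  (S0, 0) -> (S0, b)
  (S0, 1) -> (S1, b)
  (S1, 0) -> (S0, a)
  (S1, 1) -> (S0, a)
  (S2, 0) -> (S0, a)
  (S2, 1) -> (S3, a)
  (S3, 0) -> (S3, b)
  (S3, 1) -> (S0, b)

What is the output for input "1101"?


Step-by-step:
  (S0, 1) -> (S1, b)
  (S1, 1) -> (S0, a)
  (S0, 0) -> (S0, b)
  (S0, 1) -> (S1, b)

"babb"


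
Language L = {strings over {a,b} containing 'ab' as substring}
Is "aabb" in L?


'ab' occurs at index 1

Yes, "aabb" is in L


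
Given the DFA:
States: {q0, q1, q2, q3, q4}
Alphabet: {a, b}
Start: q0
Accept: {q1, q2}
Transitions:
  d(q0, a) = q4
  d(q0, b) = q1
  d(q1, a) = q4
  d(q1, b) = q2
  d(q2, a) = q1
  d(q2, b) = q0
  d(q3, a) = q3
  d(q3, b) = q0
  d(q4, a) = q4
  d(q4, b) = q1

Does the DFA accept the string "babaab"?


Trace: q0 -> q1 -> q4 -> q1 -> q4 -> q4 -> q1
Final state: q1
Accept states: {q1, q2}

Yes, accepted (final state q1 is an accept state)


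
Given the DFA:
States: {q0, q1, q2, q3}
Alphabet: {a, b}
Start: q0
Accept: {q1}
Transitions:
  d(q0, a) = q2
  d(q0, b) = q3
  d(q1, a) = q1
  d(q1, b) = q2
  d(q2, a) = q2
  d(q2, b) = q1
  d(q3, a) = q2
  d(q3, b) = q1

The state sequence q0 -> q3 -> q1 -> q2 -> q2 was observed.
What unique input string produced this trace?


Trace back each transition to find the symbol:
  q0 --[b]--> q3
  q3 --[b]--> q1
  q1 --[b]--> q2
  q2 --[a]--> q2

"bbba"


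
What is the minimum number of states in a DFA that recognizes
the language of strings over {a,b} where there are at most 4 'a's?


States: count = 0, 1, ..., 4 (all accepting; 5 states), plus a dead state for count > 4.
Total: 5 + 1 = 6.

6


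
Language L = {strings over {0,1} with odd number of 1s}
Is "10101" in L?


count('1') = 3; 3 mod 2 = 1

Yes, "10101" is in L


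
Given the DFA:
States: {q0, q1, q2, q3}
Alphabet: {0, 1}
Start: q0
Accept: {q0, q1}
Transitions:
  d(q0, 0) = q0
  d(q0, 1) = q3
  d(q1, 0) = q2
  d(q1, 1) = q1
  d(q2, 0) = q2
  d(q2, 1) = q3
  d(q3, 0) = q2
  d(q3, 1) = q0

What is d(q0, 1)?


Looking up transition d(q0, 1)

q3


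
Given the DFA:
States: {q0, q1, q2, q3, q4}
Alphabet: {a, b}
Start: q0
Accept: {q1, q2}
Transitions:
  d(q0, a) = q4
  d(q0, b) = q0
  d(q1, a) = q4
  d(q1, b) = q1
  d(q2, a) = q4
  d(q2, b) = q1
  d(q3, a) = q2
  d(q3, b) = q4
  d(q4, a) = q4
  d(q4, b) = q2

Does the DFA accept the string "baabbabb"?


Trace: q0 -> q0 -> q4 -> q4 -> q2 -> q1 -> q4 -> q2 -> q1
Final state: q1
Accept states: {q1, q2}

Yes, accepted (final state q1 is an accept state)


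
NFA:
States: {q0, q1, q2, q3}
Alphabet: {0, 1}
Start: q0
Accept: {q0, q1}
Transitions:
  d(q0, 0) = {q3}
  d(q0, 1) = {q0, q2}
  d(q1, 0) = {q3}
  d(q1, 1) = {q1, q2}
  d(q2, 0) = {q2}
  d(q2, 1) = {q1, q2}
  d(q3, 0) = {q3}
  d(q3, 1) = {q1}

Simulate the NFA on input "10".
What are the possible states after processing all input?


Start: {q0}
  --1--> {q0, q2}
  --0--> {q2, q3}

{q2, q3}


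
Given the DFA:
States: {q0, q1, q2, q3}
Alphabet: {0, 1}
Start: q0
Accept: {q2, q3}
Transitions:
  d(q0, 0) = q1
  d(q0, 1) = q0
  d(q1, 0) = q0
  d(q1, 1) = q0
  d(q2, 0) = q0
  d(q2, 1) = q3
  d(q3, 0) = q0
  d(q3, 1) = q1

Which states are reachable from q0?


BFS from q0:
  layer 0: {q0}
  layer 1: {q1}

{q0, q1}


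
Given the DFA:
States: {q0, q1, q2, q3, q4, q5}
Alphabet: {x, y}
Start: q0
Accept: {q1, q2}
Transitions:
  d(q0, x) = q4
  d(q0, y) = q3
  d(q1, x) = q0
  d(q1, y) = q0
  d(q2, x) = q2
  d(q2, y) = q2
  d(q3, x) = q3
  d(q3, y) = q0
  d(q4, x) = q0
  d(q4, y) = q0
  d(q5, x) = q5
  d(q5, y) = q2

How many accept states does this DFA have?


Accept states listed: {q1, q2}
Counting: q1(1) q2(2)

2


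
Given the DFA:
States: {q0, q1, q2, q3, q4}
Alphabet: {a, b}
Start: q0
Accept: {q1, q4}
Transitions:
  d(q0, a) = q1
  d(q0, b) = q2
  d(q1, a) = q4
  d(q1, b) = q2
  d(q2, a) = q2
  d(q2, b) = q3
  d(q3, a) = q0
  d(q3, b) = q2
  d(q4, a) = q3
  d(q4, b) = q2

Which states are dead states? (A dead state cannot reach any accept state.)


Forward reachability from each state:
  q0 -> reaches accept state q1 (live)
  q1 -> reaches accept state q1 (live)
  q2 -> reaches accept state q1 (live)
  q3 -> reaches accept state q1 (live)
  q4 -> reaches accept state q1 (live)

None (all states can reach an accept state)


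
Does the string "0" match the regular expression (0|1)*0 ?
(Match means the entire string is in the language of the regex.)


|string| = 1; first = '0'; last = '0'

Yes, "0" matches (0|1)*0


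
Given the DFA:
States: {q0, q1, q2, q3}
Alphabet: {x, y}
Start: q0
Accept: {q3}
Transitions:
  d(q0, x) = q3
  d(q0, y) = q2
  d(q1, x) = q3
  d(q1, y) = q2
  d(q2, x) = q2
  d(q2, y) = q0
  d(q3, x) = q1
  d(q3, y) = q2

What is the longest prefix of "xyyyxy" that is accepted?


Run the DFA, marking each prefix where the state is accepting:
  "" -> q0 [reject]
  "x" -> q3 [accept]
  "xy" -> q2 [reject]
  "xyy" -> q0 [reject]
  "xyyy" -> q2 [reject]
  "xyyyx" -> q2 [reject]
  "xyyyxy" -> q0 [reject]

"x"


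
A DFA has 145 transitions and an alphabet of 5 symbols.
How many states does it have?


Each state has exactly one transition per symbol.
states = transitions / |alphabet| = 145 / 5 = 29

29


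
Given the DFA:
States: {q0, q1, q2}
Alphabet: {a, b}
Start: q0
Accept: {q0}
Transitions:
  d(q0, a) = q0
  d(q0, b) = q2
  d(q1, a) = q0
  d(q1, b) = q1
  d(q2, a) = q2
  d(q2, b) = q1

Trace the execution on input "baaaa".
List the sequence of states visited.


Input: baaaa
d(q0, b) = q2
d(q2, a) = q2
d(q2, a) = q2
d(q2, a) = q2
d(q2, a) = q2


q0 -> q2 -> q2 -> q2 -> q2 -> q2


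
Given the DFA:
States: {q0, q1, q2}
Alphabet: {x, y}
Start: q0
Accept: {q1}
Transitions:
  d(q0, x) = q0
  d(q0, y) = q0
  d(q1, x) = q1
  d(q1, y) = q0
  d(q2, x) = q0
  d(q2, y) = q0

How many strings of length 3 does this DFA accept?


Enumerating all length-3 strings:
  "xxx" -> q0 [reject]
  "xxy" -> q0 [reject]
  "xyx" -> q0 [reject]
  "xyy" -> q0 [reject]
  "yxx" -> q0 [reject]
  "yxy" -> q0 [reject]
  "yyx" -> q0 [reject]
  "yyy" -> q0 [reject]

0 out of 8


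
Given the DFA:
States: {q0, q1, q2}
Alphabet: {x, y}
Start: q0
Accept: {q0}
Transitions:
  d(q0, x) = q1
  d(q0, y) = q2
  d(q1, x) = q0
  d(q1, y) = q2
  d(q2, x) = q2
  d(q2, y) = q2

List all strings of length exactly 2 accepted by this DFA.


All strings of length 2: 4 total
Accepted: 1

"xx"


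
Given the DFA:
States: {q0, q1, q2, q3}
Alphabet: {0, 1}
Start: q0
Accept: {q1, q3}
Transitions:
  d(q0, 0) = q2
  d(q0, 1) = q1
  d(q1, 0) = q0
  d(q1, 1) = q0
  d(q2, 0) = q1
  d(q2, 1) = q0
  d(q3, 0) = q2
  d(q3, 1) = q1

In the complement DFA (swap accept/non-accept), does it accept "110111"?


Trace: q0 -> q1 -> q0 -> q2 -> q0 -> q1 -> q0
Final: q0
Original accept: {q1, q3}
Complement: q0 is not in original accept

Yes, complement accepts (original rejects)


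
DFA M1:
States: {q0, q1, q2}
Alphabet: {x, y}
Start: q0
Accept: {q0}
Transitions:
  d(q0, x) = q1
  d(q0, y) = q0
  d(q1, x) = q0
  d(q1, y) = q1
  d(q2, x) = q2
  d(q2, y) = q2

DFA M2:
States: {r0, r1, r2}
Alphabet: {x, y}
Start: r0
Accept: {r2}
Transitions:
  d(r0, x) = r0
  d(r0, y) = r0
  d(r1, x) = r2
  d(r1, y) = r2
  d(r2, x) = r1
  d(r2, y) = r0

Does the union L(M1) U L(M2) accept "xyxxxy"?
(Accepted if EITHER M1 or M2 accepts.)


M1: final=q0 accepted=True
M2: final=r0 accepted=False

Yes, union accepts


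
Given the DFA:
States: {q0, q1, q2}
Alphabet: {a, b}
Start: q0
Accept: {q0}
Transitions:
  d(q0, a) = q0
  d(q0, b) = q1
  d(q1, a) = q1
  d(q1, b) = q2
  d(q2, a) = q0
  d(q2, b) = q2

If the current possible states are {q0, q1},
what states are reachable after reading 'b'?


Apply transition on 'b' from each current state:
  d(q0, b) = q1
  d(q1, b) = q2

{q1, q2}


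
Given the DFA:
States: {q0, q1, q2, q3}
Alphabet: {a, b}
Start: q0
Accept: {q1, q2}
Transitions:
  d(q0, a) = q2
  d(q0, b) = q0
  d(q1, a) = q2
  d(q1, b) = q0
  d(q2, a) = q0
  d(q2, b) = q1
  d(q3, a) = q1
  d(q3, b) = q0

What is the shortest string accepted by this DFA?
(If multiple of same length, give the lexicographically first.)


BFS by string length (lex-first path to each state shown):
  len 0: q0<-""
  len 1: q0<-"b", q2<-"a"
Found accept state at length 1.

"a"


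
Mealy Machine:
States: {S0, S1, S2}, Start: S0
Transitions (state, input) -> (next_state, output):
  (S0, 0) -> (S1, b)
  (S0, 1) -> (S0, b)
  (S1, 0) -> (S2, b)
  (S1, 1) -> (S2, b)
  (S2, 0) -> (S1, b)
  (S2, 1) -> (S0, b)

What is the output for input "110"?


Step-by-step:
  (S0, 1) -> (S0, b)
  (S0, 1) -> (S0, b)
  (S0, 0) -> (S1, b)

"bbb"


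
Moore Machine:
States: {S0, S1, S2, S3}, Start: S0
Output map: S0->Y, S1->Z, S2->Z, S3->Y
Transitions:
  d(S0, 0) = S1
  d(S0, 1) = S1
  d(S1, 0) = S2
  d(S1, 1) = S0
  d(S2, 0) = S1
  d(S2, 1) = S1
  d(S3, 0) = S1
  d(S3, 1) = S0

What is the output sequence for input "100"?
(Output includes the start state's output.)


Start: S0 (output Y)
  --1--> S1 (output Z)
  --0--> S2 (output Z)
  --0--> S1 (output Z)

"YZZZ"


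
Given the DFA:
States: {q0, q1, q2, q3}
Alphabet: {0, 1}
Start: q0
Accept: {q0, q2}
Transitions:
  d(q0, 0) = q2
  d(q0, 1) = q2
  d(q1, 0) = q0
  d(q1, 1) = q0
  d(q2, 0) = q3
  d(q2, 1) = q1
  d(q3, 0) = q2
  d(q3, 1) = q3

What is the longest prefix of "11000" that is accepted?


Run the DFA, marking each prefix where the state is accepting:
  "" -> q0 [accept]
  "1" -> q2 [accept]
  "11" -> q1 [reject]
  "110" -> q0 [accept]
  "1100" -> q2 [accept]
  "11000" -> q3 [reject]

"1100"


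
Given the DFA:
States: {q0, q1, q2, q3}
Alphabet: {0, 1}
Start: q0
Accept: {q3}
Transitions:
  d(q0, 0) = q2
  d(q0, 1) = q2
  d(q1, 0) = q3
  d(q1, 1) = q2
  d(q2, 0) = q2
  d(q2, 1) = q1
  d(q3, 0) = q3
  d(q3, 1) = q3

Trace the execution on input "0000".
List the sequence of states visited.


Input: 0000
d(q0, 0) = q2
d(q2, 0) = q2
d(q2, 0) = q2
d(q2, 0) = q2


q0 -> q2 -> q2 -> q2 -> q2


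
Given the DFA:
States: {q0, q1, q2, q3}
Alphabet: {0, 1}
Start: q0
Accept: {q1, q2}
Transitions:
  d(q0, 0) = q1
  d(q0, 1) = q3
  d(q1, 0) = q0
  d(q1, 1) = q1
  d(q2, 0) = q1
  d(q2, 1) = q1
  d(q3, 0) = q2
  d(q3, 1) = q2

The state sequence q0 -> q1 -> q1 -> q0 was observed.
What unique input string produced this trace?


Trace back each transition to find the symbol:
  q0 --[0]--> q1
  q1 --[1]--> q1
  q1 --[0]--> q0

"010"


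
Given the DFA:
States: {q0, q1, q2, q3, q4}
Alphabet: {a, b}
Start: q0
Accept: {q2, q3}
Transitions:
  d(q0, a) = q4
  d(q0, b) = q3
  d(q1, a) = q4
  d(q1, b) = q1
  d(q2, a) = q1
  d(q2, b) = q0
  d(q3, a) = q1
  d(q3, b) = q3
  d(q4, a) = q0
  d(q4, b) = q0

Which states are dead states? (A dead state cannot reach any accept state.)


Forward reachability from each state:
  q0 -> reaches accept state q3 (live)
  q1 -> reaches accept state q3 (live)
  q2 -> reaches accept state q2 (live)
  q3 -> reaches accept state q3 (live)
  q4 -> reaches accept state q3 (live)

None (all states can reach an accept state)


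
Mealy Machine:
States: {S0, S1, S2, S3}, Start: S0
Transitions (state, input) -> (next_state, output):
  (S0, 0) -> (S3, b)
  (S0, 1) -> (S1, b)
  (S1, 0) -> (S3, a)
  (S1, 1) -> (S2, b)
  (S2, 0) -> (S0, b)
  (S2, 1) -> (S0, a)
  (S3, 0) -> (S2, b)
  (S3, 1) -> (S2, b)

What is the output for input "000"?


Step-by-step:
  (S0, 0) -> (S3, b)
  (S3, 0) -> (S2, b)
  (S2, 0) -> (S0, b)

"bbb"


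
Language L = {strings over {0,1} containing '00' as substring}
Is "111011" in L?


'00' does not occur

No, "111011" is not in L


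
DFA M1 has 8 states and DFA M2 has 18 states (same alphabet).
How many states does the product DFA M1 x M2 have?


Product construction pairs every M1 state with every M2 state.
8 * 18 = 144

144


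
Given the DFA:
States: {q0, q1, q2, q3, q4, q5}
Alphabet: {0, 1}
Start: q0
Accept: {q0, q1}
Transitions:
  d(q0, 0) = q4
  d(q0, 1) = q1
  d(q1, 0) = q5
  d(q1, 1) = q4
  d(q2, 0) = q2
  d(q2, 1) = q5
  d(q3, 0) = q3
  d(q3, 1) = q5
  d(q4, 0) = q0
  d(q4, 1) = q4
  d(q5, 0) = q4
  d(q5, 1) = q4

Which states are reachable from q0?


BFS from q0:
  layer 0: {q0}
  layer 1: {q1, q4}
  layer 2: {q5}

{q0, q1, q4, q5}


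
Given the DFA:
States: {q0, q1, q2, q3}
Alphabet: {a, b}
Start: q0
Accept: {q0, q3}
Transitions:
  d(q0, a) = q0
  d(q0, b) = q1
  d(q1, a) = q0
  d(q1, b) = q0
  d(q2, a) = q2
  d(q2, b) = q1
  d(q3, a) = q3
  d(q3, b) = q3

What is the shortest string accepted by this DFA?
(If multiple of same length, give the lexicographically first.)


BFS by string length (lex-first path to each state shown):
  len 0: q0<-""
Found accept state at length 0.

"" (empty string)


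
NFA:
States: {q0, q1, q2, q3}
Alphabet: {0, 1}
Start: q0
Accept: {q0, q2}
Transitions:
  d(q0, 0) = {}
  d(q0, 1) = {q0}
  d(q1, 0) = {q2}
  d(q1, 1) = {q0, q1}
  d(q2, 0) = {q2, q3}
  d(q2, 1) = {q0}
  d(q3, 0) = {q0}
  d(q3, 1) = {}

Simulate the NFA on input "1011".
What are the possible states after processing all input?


Start: {q0}
  --1--> {q0}
  --0--> {}
  --1--> {}
  --1--> {}

{} (empty set, no valid transitions)


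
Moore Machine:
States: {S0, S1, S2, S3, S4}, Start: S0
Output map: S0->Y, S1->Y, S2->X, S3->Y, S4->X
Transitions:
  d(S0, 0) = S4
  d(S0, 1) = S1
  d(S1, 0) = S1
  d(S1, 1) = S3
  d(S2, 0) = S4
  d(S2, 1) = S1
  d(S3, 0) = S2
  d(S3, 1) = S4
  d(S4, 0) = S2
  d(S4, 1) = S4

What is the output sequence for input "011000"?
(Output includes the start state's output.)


Start: S0 (output Y)
  --0--> S4 (output X)
  --1--> S4 (output X)
  --1--> S4 (output X)
  --0--> S2 (output X)
  --0--> S4 (output X)
  --0--> S2 (output X)

"YXXXXXX"


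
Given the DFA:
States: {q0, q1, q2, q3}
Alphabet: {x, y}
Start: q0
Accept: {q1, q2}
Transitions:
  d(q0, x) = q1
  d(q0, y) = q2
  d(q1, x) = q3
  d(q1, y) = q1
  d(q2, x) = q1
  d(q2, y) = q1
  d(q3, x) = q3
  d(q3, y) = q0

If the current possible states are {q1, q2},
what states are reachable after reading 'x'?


Apply transition on 'x' from each current state:
  d(q1, x) = q3
  d(q2, x) = q1

{q1, q3}


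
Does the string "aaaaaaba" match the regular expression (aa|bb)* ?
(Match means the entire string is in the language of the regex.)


|string| = 8; first = 'a'; last = 'a'

No, "aaaaaaba" does not match (aa|bb)*


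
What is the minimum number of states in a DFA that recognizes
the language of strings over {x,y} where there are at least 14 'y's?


States: count = 0, 1, ..., 13, and a final '>= 14' state.
Total: 14 + 1 = 15. Accept = '>= 14' state.

15


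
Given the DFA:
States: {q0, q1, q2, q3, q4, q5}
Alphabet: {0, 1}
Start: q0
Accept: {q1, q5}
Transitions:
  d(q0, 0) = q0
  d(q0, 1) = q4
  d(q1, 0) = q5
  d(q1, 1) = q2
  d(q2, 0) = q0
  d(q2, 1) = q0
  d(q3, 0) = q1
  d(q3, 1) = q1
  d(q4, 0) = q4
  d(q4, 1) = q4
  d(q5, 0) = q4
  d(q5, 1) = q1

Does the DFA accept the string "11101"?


Trace: q0 -> q4 -> q4 -> q4 -> q4 -> q4
Final state: q4
Accept states: {q1, q5}

No, rejected (final state q4 is not an accept state)


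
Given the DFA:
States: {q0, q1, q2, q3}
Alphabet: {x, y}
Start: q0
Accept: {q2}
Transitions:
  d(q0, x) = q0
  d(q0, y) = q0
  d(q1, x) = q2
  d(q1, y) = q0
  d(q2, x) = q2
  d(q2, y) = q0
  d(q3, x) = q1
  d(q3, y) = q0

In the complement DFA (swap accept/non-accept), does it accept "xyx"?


Trace: q0 -> q0 -> q0 -> q0
Final: q0
Original accept: {q2}
Complement: q0 is not in original accept

Yes, complement accepts (original rejects)


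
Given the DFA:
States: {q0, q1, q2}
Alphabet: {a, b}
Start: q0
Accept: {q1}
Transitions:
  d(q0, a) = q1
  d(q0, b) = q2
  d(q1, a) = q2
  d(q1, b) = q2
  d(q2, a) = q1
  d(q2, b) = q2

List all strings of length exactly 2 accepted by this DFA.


All strings of length 2: 4 total
Accepted: 1

"ba"


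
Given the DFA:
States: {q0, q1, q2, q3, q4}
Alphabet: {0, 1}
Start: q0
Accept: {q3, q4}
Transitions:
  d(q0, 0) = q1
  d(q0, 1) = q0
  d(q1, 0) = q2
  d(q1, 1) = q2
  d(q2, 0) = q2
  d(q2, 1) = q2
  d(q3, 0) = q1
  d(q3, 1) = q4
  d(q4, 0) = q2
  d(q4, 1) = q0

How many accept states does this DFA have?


Accept states listed: {q3, q4}
Counting: q3(1) q4(2)

2


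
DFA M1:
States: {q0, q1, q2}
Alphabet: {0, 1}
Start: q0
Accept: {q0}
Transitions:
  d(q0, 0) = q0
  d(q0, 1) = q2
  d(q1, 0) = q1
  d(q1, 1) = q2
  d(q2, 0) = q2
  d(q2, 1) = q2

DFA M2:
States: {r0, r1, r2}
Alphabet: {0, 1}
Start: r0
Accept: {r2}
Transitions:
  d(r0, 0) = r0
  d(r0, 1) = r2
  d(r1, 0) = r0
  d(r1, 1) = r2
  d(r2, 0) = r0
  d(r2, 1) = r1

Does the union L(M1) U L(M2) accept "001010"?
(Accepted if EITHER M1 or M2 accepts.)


M1: final=q2 accepted=False
M2: final=r0 accepted=False

No, union rejects (neither accepts)


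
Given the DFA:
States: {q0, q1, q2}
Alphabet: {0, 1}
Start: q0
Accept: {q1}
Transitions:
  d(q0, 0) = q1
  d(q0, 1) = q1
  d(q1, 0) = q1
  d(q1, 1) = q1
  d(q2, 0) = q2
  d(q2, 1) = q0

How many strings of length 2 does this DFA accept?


Enumerating all length-2 strings:
  "00" -> q1 [accept]
  "01" -> q1 [accept]
  "10" -> q1 [accept]
  "11" -> q1 [accept]

4 out of 4


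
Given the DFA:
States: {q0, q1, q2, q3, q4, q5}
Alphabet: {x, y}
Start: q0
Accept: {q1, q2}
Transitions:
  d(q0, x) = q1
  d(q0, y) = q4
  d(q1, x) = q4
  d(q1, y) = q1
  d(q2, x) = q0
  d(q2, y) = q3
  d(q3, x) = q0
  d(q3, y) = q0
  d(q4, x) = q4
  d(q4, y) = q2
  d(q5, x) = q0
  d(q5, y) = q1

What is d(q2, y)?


Looking up transition d(q2, y)

q3


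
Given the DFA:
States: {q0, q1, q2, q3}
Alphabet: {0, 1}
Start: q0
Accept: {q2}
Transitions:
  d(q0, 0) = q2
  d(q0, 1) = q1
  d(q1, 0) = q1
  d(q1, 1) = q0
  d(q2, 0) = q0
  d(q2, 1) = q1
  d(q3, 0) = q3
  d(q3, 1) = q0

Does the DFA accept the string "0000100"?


Trace: q0 -> q2 -> q0 -> q2 -> q0 -> q1 -> q1 -> q1
Final state: q1
Accept states: {q2}

No, rejected (final state q1 is not an accept state)


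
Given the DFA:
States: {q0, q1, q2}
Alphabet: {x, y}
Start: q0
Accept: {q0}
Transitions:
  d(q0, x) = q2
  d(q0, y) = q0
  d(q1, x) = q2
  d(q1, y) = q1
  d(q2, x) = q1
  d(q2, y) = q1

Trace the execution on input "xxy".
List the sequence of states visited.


Input: xxy
d(q0, x) = q2
d(q2, x) = q1
d(q1, y) = q1


q0 -> q2 -> q1 -> q1


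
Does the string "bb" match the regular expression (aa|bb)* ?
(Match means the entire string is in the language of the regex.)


|string| = 2; first = 'b'; last = 'b'

Yes, "bb" matches (aa|bb)*


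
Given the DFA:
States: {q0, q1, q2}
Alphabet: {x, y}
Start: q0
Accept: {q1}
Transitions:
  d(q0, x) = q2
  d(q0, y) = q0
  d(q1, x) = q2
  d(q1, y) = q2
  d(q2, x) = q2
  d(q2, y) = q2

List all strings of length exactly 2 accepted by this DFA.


All strings of length 2: 4 total
Accepted: 0

None


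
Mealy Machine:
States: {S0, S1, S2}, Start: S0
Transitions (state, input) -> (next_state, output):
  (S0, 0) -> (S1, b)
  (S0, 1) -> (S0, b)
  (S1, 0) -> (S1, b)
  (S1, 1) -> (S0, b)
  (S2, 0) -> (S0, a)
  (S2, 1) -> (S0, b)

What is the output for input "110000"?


Step-by-step:
  (S0, 1) -> (S0, b)
  (S0, 1) -> (S0, b)
  (S0, 0) -> (S1, b)
  (S1, 0) -> (S1, b)
  (S1, 0) -> (S1, b)
  (S1, 0) -> (S1, b)

"bbbbbb"


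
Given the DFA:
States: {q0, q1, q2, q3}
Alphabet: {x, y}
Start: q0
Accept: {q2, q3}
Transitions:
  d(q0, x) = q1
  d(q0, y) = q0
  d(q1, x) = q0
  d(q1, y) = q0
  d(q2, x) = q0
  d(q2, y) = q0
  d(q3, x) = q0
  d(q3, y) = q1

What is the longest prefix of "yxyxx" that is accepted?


Run the DFA, marking each prefix where the state is accepting:
  "" -> q0 [reject]
  "y" -> q0 [reject]
  "yx" -> q1 [reject]
  "yxy" -> q0 [reject]
  "yxyx" -> q1 [reject]
  "yxyxx" -> q0 [reject]

No prefix is accepted


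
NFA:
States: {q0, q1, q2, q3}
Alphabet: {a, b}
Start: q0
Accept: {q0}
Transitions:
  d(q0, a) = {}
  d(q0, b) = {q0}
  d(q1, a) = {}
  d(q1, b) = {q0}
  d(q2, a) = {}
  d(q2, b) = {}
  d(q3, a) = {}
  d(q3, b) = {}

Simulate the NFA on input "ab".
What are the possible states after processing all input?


Start: {q0}
  --a--> {}
  --b--> {}

{} (empty set, no valid transitions)


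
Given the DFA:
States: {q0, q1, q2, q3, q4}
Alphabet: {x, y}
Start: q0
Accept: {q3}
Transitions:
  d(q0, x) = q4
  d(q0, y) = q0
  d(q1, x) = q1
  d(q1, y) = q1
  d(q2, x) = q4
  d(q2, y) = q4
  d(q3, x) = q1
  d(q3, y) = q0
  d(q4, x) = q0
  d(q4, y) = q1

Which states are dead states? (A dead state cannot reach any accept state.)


Forward reachability from each state:
  q0 -> reaches {q0, q1, q4}, no accept state (dead)
  q1 -> reaches {q1}, no accept state (dead)
  q2 -> reaches {q0, q1, q2, q4}, no accept state (dead)
  q3 -> reaches accept state q3 (live)
  q4 -> reaches {q0, q1, q4}, no accept state (dead)

{q0, q1, q2, q4}
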